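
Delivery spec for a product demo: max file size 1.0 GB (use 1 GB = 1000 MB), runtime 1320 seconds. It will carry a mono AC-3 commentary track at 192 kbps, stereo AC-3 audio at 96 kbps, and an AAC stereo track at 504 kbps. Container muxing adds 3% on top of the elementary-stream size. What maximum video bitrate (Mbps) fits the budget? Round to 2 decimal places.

Budget: 1.0 GB = 8000.0 Mb.
Stream payload after overhead: 8000.0 / 1.03 = 7767.0 Mb.
Total bitrate budget: 7767.0 Mb / 1320 s = 5.884 Mbps.
Audio total: 192 + 96 + 504 = 792 kbps = 0.792 Mbps.
Video: 5.884 − 0.792 = 5.092 Mbps.

5.09 Mbps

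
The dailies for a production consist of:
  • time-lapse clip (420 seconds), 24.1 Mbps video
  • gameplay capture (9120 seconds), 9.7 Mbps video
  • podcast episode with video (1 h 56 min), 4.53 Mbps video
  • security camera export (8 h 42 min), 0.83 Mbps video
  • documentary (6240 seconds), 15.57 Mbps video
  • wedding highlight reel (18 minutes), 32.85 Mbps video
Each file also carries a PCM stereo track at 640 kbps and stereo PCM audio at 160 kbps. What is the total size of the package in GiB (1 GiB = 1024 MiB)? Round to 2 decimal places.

Audio total: 640 + 160 = 800 kbps = 0.800 Mbps.
time-lapse clip: 24.900 Mbps × 420 s = 10458.0 Mb
gameplay capture: 10.500 Mbps × 9120 s = 95760.0 Mb
podcast episode with video: 5.330 Mbps × 6960 s = 37096.8 Mb
security camera export: 1.630 Mbps × 31320 s = 51051.6 Mb
documentary: 16.370 Mbps × 6240 s = 102148.8 Mb
wedding highlight reel: 33.650 Mbps × 1080 s = 36342.0 Mb
Total: 332857.2 Mb = 41607.2 MB.
= 38.75 GiB.

38.75 GiB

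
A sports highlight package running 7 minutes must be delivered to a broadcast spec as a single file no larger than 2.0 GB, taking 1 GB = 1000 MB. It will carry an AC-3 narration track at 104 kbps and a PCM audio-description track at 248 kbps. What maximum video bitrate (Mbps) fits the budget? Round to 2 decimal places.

Budget: 2.0 GB = 16000.0 Mb.
7 min = 420 s
Total bitrate budget: 16000.0 Mb / 420 s = 38.095 Mbps.
Audio total: 104 + 248 = 352 kbps = 0.352 Mbps.
Video: 38.095 − 0.352 = 37.743 Mbps.

37.74 Mbps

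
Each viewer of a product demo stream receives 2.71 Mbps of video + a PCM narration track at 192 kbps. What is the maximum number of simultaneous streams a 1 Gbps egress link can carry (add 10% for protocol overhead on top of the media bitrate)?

313

Audio: 192 kbps = 0.192 Mbps.
Per-viewer media rate: 2.902 Mbps.
On the wire with 10% overhead: 3.192 Mbps.
1 Gbps = 1,000 Mbps; 1,000 / 3.192 = 313.26 → 313 viewers.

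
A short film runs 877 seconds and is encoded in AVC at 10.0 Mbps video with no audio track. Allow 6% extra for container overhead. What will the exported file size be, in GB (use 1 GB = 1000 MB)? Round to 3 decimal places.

Total bitrate: 10.0 Mbps.
Stream data: 10.000 Mbps × 877 s = 8770.0 Mb.
With 6% container overhead: ×1.06.
9,296 Mb ÷ 8 = 1,162 MB → 1.162 GB.

1.162 GB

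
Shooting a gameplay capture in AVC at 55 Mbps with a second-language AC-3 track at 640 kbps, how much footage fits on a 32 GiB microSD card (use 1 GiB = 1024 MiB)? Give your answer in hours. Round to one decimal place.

Audio: 640 kbps = 0.640 Mbps.
Total bitrate: 55 + 0.640 = 55.640 Mbps.
Capacity: 32 GiB = 274,878 Mb.
Recording time: 274,878 / 55.640 = 4,940 s ≈ 1.37 hours.

1.4 hours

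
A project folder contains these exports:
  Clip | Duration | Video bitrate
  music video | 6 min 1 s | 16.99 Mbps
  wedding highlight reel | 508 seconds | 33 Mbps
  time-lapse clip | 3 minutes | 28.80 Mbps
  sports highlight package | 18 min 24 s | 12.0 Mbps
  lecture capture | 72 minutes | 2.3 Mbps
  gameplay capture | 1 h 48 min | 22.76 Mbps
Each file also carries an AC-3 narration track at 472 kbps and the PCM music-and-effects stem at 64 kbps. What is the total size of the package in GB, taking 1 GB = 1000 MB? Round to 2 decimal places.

Audio total: 472 + 64 = 536 kbps = 0.536 Mbps.
music video: 17.526 Mbps × 361 s = 6326.9 Mb
wedding highlight reel: 33.536 Mbps × 508 s = 17036.3 Mb
time-lapse clip: 29.336 Mbps × 180 s = 5280.5 Mb
sports highlight package: 12.536 Mbps × 1104 s = 13839.7 Mb
lecture capture: 2.836 Mbps × 4320 s = 12251.5 Mb
gameplay capture: 23.296 Mbps × 6480 s = 150958.1 Mb
Total: 205693.0 Mb = 25711.6 MB.
= 25.71 GB.

25.71 GB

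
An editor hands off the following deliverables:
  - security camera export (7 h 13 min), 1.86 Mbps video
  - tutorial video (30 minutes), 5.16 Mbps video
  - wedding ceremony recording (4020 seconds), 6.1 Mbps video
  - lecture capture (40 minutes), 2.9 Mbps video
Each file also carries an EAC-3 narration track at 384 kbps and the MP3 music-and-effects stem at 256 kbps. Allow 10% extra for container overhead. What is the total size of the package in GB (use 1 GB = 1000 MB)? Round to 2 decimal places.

15.26 GB

Audio total: 384 + 256 = 640 kbps = 0.640 Mbps.
security camera export: 2.500 Mbps × 25980 s × 1.10 = 71445.0 Mb
tutorial video: 5.800 Mbps × 1800 s × 1.10 = 11484.0 Mb
wedding ceremony recording: 6.740 Mbps × 4020 s × 1.10 = 29804.3 Mb
lecture capture: 3.540 Mbps × 2400 s × 1.10 = 9345.6 Mb
Total: 122078.9 Mb = 15259.9 MB.
= 15.26 GB.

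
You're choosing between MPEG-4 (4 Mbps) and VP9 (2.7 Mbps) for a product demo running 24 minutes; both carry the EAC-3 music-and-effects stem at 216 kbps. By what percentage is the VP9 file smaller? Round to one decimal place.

30.8%

24 min = 1440 s
Audio: 216 kbps = 0.216 Mbps.
MPEG-4: 4.216 Mbps × 1440 s = 6071.0 Mb = 0.759 GB.
VP9: 2.916 Mbps × 1440 s = 4199.0 Mb = 0.525 GB.
Reduction: (1 − 0.525/0.759) × 100 = 30.83%.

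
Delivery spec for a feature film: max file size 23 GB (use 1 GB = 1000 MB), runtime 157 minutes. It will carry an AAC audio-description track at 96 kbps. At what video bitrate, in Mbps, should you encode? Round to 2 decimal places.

19.44 Mbps

Budget: 23 GB = 184000.0 Mb.
157 min = 9420 s
Total bitrate budget: 184000.0 Mb / 9420 s = 19.533 Mbps.
Audio: 96 kbps = 0.096 Mbps.
Video: 19.533 − 0.096 = 19.437 Mbps.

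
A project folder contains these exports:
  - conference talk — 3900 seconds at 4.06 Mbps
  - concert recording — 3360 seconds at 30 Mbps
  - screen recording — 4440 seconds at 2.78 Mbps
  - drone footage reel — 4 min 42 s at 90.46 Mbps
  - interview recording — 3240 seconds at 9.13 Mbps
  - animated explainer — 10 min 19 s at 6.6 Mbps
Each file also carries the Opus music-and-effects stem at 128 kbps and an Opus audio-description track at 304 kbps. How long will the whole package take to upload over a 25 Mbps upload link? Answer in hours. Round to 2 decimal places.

Audio total: 128 + 304 = 432 kbps = 0.432 Mbps.
conference talk: 4.492 Mbps × 3900 s = 17518.8 Mb
concert recording: 30.432 Mbps × 3360 s = 102251.5 Mb
screen recording: 3.212 Mbps × 4440 s = 14261.3 Mb
drone footage reel: 90.892 Mbps × 282 s = 25631.5 Mb
interview recording: 9.562 Mbps × 3240 s = 30980.9 Mb
animated explainer: 7.032 Mbps × 619 s = 4352.8 Mb
Total: 194996.8 Mb = 24374.6 MB.
At 25 Mbps: 194996.8 / 25 = 7800 s ≈ 2.17 hours.

2.17 hours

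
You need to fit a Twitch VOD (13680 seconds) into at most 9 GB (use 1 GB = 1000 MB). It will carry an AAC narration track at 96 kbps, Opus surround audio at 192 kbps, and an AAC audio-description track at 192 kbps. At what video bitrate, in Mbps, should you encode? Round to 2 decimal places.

Budget: 9 GB = 72000.0 Mb.
Total bitrate budget: 72000.0 Mb / 13680 s = 5.263 Mbps.
Audio total: 96 + 192 + 192 = 480 kbps = 0.480 Mbps.
Video: 5.263 − 0.480 = 4.783 Mbps.

4.78 Mbps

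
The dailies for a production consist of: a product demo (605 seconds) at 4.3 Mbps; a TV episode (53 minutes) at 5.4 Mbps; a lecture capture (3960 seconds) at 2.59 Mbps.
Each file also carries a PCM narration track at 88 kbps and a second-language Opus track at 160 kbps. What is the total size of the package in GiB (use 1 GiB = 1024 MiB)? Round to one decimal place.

Audio total: 88 + 160 = 248 kbps = 0.248 Mbps.
product demo: 4.548 Mbps × 605 s = 2751.5 Mb
TV episode: 5.648 Mbps × 3180 s = 17960.6 Mb
lecture capture: 2.838 Mbps × 3960 s = 11238.5 Mb
Total: 31950.7 Mb = 3993.8 MB.
= 3.720 GiB.

3.7 GiB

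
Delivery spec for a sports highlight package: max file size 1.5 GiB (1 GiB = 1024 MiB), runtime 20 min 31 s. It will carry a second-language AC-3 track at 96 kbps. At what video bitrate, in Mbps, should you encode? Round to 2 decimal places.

Budget: 1.5 GiB = 12884.9 Mb.
20 min 31 s = 1231 s
Total bitrate budget: 12884.9 Mb / 1231 s = 10.467 Mbps.
Audio: 96 kbps = 0.096 Mbps.
Video: 10.467 − 0.096 = 10.371 Mbps.

10.37 Mbps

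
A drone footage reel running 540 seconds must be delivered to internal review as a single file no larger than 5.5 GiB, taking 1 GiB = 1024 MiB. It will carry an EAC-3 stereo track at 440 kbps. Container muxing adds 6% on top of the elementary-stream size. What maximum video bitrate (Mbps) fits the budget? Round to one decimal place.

82.1 Mbps

Budget: 5.5 GiB = 47244.6 Mb.
Stream payload after overhead: 47244.6 / 1.06 = 44570.4 Mb.
Total bitrate budget: 44570.4 Mb / 540 s = 82.538 Mbps.
Audio: 440 kbps = 0.440 Mbps.
Video: 82.538 − 0.440 = 82.098 Mbps.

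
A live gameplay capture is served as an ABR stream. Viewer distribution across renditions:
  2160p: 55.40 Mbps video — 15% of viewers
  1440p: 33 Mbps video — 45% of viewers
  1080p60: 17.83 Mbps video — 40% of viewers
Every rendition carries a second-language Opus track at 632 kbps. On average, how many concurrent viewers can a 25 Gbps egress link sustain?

808

Audio: 632 kbps = 0.632 Mbps.
Average per-viewer bitrate: 0.15×56.032 + 0.45×33.632 + 0.40×18.462 = 30.924 Mbps.
25 Gbps = 25,000 Mbps; 25,000 / 30.924 = 808.43 → 808.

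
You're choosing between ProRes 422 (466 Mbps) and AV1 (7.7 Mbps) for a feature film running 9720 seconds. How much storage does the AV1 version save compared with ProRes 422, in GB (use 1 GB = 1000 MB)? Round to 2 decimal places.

ProRes 422: 466.000 Mbps × 9720 s = 4529520.0 Mb = 566.190 GB.
AV1: 7.700 Mbps × 9720 s = 74844.0 Mb = 9.355 GB.
Saving: 566.190 − 9.355 = 556.835 GB.

556.83 GB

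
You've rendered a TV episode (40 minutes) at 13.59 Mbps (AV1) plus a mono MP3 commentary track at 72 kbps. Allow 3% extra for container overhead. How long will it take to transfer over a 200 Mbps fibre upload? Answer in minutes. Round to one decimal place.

40 min = 2400 s
Audio: 72 kbps = 0.072 Mbps.
Total bitrate: 13.662 Mbps.
File: 13.662 Mbps × 2400 s = 32788.8 Mb.
With 3% container overhead: ×1.03. → 33772.5 Mb.
At 200 Mbps: 33772.5 / 200 = 168.9 s ≈ 2.81 minutes.

2.8 minutes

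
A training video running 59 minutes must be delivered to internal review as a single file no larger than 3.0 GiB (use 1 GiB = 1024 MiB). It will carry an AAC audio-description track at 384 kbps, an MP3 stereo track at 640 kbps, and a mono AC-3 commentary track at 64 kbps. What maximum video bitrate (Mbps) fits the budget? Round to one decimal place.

6.2 Mbps

Budget: 3.0 GiB = 25769.8 Mb.
59 min = 3540 s
Total bitrate budget: 25769.8 Mb / 3540 s = 7.280 Mbps.
Audio total: 384 + 640 + 64 = 1088 kbps = 1.088 Mbps.
Video: 7.280 − 1.088 = 6.192 Mbps.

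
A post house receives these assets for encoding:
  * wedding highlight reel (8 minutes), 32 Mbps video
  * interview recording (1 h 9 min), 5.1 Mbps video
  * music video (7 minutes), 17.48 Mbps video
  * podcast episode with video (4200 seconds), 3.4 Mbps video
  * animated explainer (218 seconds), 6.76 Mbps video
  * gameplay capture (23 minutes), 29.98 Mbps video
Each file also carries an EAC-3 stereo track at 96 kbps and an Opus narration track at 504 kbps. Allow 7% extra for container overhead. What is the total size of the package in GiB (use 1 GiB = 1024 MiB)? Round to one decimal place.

Audio total: 96 + 504 = 600 kbps = 0.600 Mbps.
wedding highlight reel: 32.600 Mbps × 480 s × 1.07 = 16743.4 Mb
interview recording: 5.700 Mbps × 4140 s × 1.07 = 25249.9 Mb
music video: 18.080 Mbps × 420 s × 1.07 = 8125.2 Mb
podcast episode with video: 4.000 Mbps × 4200 s × 1.07 = 17976.0 Mb
animated explainer: 7.360 Mbps × 218 s × 1.07 = 1716.8 Mb
gameplay capture: 30.580 Mbps × 1380 s × 1.07 = 45154.4 Mb
Total: 114965.6 Mb = 14370.7 MB.
= 13.38 GiB.

13.4 GiB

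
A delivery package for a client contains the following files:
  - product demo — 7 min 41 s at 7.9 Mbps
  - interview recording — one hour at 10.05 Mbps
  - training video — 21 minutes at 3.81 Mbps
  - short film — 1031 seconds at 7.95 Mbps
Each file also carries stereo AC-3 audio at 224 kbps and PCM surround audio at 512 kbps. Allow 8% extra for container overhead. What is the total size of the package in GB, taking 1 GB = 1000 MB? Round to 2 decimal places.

Audio total: 224 + 512 = 736 kbps = 0.736 Mbps.
product demo: 8.636 Mbps × 461 s × 1.08 = 4299.7 Mb
interview recording: 10.786 Mbps × 3600 s × 1.08 = 41936.0 Mb
training video: 4.546 Mbps × 1260 s × 1.08 = 6186.2 Mb
short film: 8.686 Mbps × 1031 s × 1.08 = 9671.7 Mb
Total: 62093.5 Mb = 7761.7 MB.
= 7.762 GB.

7.76 GB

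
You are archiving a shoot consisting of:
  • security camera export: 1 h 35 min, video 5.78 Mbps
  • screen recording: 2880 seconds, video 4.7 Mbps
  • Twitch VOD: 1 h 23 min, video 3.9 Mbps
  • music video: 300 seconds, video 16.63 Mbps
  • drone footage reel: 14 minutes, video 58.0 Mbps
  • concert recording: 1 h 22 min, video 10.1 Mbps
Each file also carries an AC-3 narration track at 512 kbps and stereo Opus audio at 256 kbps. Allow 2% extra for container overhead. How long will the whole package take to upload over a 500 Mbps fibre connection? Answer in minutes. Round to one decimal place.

6.3 minutes

Audio total: 512 + 256 = 768 kbps = 0.768 Mbps.
security camera export: 6.548 Mbps × 5700 s × 1.02 = 38070.1 Mb
screen recording: 5.468 Mbps × 2880 s × 1.02 = 16062.8 Mb
Twitch VOD: 4.668 Mbps × 4980 s × 1.02 = 23711.6 Mb
music video: 17.398 Mbps × 300 s × 1.02 = 5323.8 Mb
drone footage reel: 58.768 Mbps × 840 s × 1.02 = 50352.4 Mb
concert recording: 10.868 Mbps × 4920 s × 1.02 = 54540.0 Mb
Total: 188060.6 Mb = 23507.6 MB.
At 500 Mbps: 188060.6 / 500 = 376 s ≈ 6.27 minutes.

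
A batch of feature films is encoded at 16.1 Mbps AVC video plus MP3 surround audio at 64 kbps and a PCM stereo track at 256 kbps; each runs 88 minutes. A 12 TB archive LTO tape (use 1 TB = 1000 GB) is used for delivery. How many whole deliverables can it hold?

88 min = 5280 s
Audio total: 64 + 256 = 320 kbps = 0.320 Mbps.
Total bitrate: 16.420 Mbps.
Per item: 16.420 Mbps × 5280 s = 86,698 Mb = 10,837 MB.
Capacity: 12 TB = 96,000,000 Mb; 1107.30 items → 1107 complete.

1107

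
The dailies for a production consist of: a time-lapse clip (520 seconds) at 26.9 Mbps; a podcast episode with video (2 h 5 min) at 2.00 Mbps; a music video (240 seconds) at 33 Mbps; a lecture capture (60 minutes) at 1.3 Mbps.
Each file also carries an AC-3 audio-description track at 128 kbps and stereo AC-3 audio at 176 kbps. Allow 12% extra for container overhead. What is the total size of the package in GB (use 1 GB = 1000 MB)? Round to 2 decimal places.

Audio total: 128 + 176 = 304 kbps = 0.304 Mbps.
time-lapse clip: 27.204 Mbps × 520 s × 1.12 = 15843.6 Mb
podcast episode with video: 2.304 Mbps × 7500 s × 1.12 = 19353.6 Mb
music video: 33.304 Mbps × 240 s × 1.12 = 8952.1 Mb
lecture capture: 1.604 Mbps × 3600 s × 1.12 = 6467.3 Mb
Total: 50616.7 Mb = 6327.1 MB.
= 6.327 GB.

6.33 GB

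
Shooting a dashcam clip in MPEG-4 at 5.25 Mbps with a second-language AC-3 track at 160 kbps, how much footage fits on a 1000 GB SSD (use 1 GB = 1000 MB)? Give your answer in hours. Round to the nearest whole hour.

411 hours

Audio: 160 kbps = 0.160 Mbps.
Total bitrate: 5.25 + 0.160 = 5.410 Mbps.
Capacity: 1000 GB = 8,000,000 Mb.
Recording time: 8,000,000 / 5.410 = 1,478,743 s ≈ 411 hours.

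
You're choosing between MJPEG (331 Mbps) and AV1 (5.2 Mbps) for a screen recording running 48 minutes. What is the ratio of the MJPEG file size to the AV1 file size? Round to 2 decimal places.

48 min = 2880 s
MJPEG: 331.000 Mbps × 2880 s = 953280.0 Mb = 119.160 GB.
AV1: 5.200 Mbps × 2880 s = 14976.0 Mb = 1.872 GB.
Ratio: 119.160 / 1.872 = 63.654.

63.65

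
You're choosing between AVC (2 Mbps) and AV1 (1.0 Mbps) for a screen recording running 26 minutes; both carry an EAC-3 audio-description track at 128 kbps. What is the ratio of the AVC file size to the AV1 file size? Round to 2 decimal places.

26 min = 1560 s
Audio: 128 kbps = 0.128 Mbps.
AVC: 2.128 Mbps × 1560 s = 3319.7 Mb = 414.960 MB.
AV1: 1.128 Mbps × 1560 s = 1759.7 Mb = 219.960 MB.
Ratio: 414.960 / 219.960 = 1.887.

1.89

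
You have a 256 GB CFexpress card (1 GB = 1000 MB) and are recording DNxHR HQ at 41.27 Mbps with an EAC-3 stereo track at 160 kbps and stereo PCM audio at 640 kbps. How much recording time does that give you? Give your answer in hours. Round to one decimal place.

Audio total: 160 + 640 = 800 kbps = 0.800 Mbps.
Total bitrate: 41.27 + 0.800 = 42.070 Mbps.
Capacity: 256 GB = 2,048,000 Mb.
Recording time: 2,048,000 / 42.070 = 48,681 s ≈ 13.5 hours.

13.5 hours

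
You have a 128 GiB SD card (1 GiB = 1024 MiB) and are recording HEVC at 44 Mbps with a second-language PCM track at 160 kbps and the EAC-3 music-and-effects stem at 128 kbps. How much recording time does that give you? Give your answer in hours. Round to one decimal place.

Audio total: 160 + 128 = 288 kbps = 0.288 Mbps.
Total bitrate: 44 + 0.288 = 44.288 Mbps.
Capacity: 128 GiB = 1,099,512 Mb.
Recording time: 1,099,512 / 44.288 = 24,826 s ≈ 6.90 hours.

6.9 hours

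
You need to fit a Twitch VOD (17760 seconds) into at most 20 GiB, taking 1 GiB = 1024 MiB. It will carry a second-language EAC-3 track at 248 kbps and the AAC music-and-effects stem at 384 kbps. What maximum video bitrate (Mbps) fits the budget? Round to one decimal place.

9.0 Mbps

Budget: 20 GiB = 171798.7 Mb.
Total bitrate budget: 171798.7 Mb / 17760 s = 9.673 Mbps.
Audio total: 248 + 384 = 632 kbps = 0.632 Mbps.
Video: 9.673 − 0.632 = 9.041 Mbps.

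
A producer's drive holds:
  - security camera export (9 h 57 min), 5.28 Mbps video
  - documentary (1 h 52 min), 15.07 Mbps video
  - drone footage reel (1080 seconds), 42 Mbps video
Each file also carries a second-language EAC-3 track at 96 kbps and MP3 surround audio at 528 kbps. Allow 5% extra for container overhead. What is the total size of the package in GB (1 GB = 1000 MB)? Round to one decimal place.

Audio total: 96 + 528 = 624 kbps = 0.624 Mbps.
security camera export: 5.904 Mbps × 35820 s × 1.05 = 222055.3 Mb
documentary: 15.694 Mbps × 6720 s × 1.05 = 110736.9 Mb
drone footage reel: 42.624 Mbps × 1080 s × 1.05 = 48335.6 Mb
Total: 381127.8 Mb = 47641.0 MB.
= 47.64 GB.

47.6 GB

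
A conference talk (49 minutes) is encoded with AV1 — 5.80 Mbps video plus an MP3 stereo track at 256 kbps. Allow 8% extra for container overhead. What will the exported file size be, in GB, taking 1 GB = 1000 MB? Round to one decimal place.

2.4 GB

49 min = 2940 s
Audio: 256 kbps = 0.256 Mbps.
Total bitrate: 5.80 + 0.256 = 6.056 Mbps.
Stream data: 6.056 Mbps × 2940 s = 17804.6 Mb.
With 8% container overhead: ×1.08.
19,229 Mb ÷ 8 = 2,404 MB → 2.404 GB.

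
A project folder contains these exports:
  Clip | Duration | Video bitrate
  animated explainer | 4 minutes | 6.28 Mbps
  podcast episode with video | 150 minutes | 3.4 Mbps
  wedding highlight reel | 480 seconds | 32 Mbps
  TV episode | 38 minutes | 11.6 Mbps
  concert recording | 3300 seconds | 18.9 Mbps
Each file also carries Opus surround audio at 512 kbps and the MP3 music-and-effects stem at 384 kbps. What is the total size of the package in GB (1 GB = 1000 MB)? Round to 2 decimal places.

Audio total: 512 + 384 = 896 kbps = 0.896 Mbps.
animated explainer: 7.176 Mbps × 240 s = 1722.2 Mb
podcast episode with video: 4.296 Mbps × 9000 s = 38664.0 Mb
wedding highlight reel: 32.896 Mbps × 480 s = 15790.1 Mb
TV episode: 12.496 Mbps × 2280 s = 28490.9 Mb
concert recording: 19.796 Mbps × 3300 s = 65326.8 Mb
Total: 149994.0 Mb = 18749.2 MB.
= 18.75 GB.

18.75 GB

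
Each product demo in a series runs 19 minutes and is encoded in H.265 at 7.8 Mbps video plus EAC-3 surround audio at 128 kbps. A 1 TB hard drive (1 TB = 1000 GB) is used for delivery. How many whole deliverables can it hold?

19 min = 1140 s
Audio: 128 kbps = 0.128 Mbps.
Total bitrate: 7.928 Mbps.
Per item: 7.928 Mbps × 1140 s = 9,038 Mb = 1,130 MB.
Capacity: 1 TB = 8,000,000 Mb; 885.16 items → 885 complete.

885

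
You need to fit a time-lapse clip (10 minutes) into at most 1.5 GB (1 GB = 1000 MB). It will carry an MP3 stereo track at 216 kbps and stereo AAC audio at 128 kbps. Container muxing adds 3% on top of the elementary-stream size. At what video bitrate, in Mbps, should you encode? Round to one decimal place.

19.1 Mbps

Budget: 1.5 GB = 12000.0 Mb.
Stream payload after overhead: 12000.0 / 1.03 = 11650.5 Mb.
10 min = 600 s
Total bitrate budget: 11650.5 Mb / 600 s = 19.417 Mbps.
Audio total: 216 + 128 = 344 kbps = 0.344 Mbps.
Video: 19.417 − 0.344 = 19.073 Mbps.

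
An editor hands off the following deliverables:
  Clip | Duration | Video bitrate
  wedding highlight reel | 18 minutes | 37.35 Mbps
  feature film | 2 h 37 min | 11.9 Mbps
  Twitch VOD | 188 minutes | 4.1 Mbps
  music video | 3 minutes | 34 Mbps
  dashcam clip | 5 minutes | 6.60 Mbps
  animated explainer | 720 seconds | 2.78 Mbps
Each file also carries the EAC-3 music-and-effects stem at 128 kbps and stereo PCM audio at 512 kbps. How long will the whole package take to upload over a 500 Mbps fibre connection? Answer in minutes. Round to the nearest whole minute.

7 minutes

Audio total: 128 + 512 = 640 kbps = 0.640 Mbps.
wedding highlight reel: 37.990 Mbps × 1080 s = 41029.2 Mb
feature film: 12.540 Mbps × 9420 s = 118126.8 Mb
Twitch VOD: 4.740 Mbps × 11280 s = 53467.2 Mb
music video: 34.640 Mbps × 180 s = 6235.2 Mb
dashcam clip: 7.240 Mbps × 300 s = 2172.0 Mb
animated explainer: 3.420 Mbps × 720 s = 2462.4 Mb
Total: 223492.8 Mb = 27936.6 MB.
At 500 Mbps: 223492.8 / 500 = 447 s ≈ 7.45 minutes.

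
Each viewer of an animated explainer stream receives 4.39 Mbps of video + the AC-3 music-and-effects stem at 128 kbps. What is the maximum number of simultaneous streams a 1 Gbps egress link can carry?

221

Audio: 128 kbps = 0.128 Mbps.
Per-viewer media rate: 4.518 Mbps.
1 Gbps = 1,000 Mbps; 1,000 / 4.518 = 221.34 → 221 viewers.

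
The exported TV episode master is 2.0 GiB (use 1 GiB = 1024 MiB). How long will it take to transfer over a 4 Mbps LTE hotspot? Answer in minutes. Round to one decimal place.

File: 2.0 GiB = 17179.9 Mb.
At 4 Mbps: 17179.9 / 4 = 4295.0 s ≈ 71.6 minutes.

71.6 minutes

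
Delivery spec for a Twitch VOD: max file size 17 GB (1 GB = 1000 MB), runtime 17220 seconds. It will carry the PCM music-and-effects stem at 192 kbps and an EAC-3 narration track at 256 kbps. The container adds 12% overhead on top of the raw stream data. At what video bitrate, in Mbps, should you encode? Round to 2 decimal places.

6.60 Mbps

Budget: 17 GB = 136000.0 Mb.
Stream payload after overhead: 136000.0 / 1.12 = 121428.6 Mb.
Total bitrate budget: 121428.6 Mb / 17220 s = 7.052 Mbps.
Audio total: 192 + 256 = 448 kbps = 0.448 Mbps.
Video: 7.052 − 0.448 = 6.604 Mbps.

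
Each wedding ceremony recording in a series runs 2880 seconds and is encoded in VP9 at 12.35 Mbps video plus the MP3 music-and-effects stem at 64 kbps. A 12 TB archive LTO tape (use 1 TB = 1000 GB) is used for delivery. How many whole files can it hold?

Audio: 64 kbps = 0.064 Mbps.
Total bitrate: 12.414 Mbps.
Per item: 12.414 Mbps × 2880 s = 35,752 Mb = 4,469 MB.
Capacity: 12 TB = 96,000,000 Mb; 2685.14 items → 2685 complete.

2685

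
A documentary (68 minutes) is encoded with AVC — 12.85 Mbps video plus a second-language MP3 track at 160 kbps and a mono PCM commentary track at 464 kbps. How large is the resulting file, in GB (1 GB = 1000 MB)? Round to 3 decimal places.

68 min = 4080 s
Audio total: 160 + 464 = 624 kbps = 0.624 Mbps.
Total bitrate: 12.85 + 0.624 = 13.474 Mbps.
Stream data: 13.474 Mbps × 4080 s = 54973.9 Mb.
54,974 Mb ÷ 8 = 6,872 MB → 6.872 GB.

6.872 GB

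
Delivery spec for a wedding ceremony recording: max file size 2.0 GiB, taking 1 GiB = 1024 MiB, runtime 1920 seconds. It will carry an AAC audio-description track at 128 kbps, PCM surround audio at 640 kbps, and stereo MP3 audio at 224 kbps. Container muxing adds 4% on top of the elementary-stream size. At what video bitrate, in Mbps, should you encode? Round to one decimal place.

Budget: 2.0 GiB = 17179.9 Mb.
Stream payload after overhead: 17179.9 / 1.04 = 16519.1 Mb.
Total bitrate budget: 16519.1 Mb / 1920 s = 8.604 Mbps.
Audio total: 128 + 640 + 224 = 992 kbps = 0.992 Mbps.
Video: 8.604 − 0.992 = 7.612 Mbps.

7.6 Mbps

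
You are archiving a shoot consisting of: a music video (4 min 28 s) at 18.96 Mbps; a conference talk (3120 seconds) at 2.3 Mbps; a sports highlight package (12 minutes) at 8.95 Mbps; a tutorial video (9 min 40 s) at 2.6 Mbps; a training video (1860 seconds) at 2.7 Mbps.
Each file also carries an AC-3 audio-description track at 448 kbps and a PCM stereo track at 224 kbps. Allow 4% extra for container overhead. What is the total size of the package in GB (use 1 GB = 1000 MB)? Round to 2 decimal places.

Audio total: 448 + 224 = 672 kbps = 0.672 Mbps.
music video: 19.632 Mbps × 268 s × 1.04 = 5471.8 Mb
conference talk: 2.972 Mbps × 3120 s × 1.04 = 9643.5 Mb
sports highlight package: 9.622 Mbps × 720 s × 1.04 = 7205.0 Mb
tutorial video: 3.272 Mbps × 580 s × 1.04 = 1973.7 Mb
training video: 3.372 Mbps × 1860 s × 1.04 = 6522.8 Mb
Total: 30816.8 Mb = 3852.1 MB.
= 3.852 GB.

3.85 GB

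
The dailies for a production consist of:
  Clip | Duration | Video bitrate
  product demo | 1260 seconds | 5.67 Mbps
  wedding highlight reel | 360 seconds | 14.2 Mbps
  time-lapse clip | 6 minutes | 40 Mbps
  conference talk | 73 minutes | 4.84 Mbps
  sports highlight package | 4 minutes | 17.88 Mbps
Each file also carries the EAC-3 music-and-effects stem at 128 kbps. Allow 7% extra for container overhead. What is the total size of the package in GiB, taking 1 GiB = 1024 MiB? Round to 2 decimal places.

Audio: 128 kbps = 0.128 Mbps.
product demo: 5.798 Mbps × 1260 s × 1.07 = 7816.9 Mb
wedding highlight reel: 14.328 Mbps × 360 s × 1.07 = 5519.1 Mb
time-lapse clip: 40.128 Mbps × 360 s × 1.07 = 15457.3 Mb
conference talk: 4.968 Mbps × 4380 s × 1.07 = 23283.0 Mb
sports highlight package: 18.008 Mbps × 240 s × 1.07 = 4624.5 Mb
Total: 56700.8 Mb = 7087.6 MB.
= 6.601 GiB.

6.60 GiB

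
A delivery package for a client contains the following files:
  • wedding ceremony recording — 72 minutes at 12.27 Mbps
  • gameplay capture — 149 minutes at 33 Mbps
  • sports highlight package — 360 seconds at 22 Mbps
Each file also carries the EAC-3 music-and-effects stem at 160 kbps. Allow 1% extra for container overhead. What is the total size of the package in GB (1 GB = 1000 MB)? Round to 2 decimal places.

45.21 GB

Audio: 160 kbps = 0.160 Mbps.
wedding ceremony recording: 12.430 Mbps × 4320 s × 1.01 = 54234.6 Mb
gameplay capture: 33.160 Mbps × 8940 s × 1.01 = 299414.9 Mb
sports highlight package: 22.160 Mbps × 360 s × 1.01 = 8057.4 Mb
Total: 361706.9 Mb = 45213.4 MB.
= 45.21 GB.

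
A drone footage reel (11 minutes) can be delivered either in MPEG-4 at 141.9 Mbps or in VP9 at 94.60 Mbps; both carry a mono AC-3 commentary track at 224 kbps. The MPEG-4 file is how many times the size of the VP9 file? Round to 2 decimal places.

1.50

11 min = 660 s
Audio: 224 kbps = 0.224 Mbps.
MPEG-4: 142.124 Mbps × 660 s = 93801.8 Mb = 11.725 GB.
VP9: 94.824 Mbps × 660 s = 62583.8 Mb = 7.823 GB.
Ratio: 11.725 / 7.823 = 1.499.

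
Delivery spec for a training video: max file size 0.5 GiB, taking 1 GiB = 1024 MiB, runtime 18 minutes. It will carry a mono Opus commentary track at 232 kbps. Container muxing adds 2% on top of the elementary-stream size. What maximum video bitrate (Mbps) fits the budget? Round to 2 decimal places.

Budget: 0.5 GiB = 4295.0 Mb.
Stream payload after overhead: 4295.0 / 1.02 = 4210.8 Mb.
18 min = 1080 s
Total bitrate budget: 4210.8 Mb / 1080 s = 3.899 Mbps.
Audio: 232 kbps = 0.232 Mbps.
Video: 3.899 − 0.232 = 3.667 Mbps.

3.67 Mbps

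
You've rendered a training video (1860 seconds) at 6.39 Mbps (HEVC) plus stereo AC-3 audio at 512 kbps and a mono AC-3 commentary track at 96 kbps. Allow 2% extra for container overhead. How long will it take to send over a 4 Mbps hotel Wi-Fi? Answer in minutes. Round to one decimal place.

Audio total: 512 + 96 = 608 kbps = 0.608 Mbps.
Total bitrate: 6.998 Mbps.
File: 6.998 Mbps × 1860 s = 13016.3 Mb.
With 2% container overhead: ×1.02. → 13276.6 Mb.
At 4 Mbps: 13276.6 / 4 = 3319.2 s ≈ 55.3 minutes.

55.3 minutes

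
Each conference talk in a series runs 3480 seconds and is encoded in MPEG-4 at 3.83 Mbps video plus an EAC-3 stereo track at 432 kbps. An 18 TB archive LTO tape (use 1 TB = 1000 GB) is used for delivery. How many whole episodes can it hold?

9708

Audio: 432 kbps = 0.432 Mbps.
Total bitrate: 4.262 Mbps.
Per item: 4.262 Mbps × 3480 s = 14,832 Mb = 1,854 MB.
Capacity: 18 TB = 144,000,000 Mb; 9708.89 items → 9708 complete.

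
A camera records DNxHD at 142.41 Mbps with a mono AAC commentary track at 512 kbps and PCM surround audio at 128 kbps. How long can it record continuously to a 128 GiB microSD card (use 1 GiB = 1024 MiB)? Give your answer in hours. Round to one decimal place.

2.1 hours

Audio total: 512 + 128 = 640 kbps = 0.640 Mbps.
Total bitrate: 142.41 + 0.640 = 143.050 Mbps.
Capacity: 128 GiB = 1,099,512 Mb.
Recording time: 1,099,512 / 143.050 = 7,686 s ≈ 2.14 hours.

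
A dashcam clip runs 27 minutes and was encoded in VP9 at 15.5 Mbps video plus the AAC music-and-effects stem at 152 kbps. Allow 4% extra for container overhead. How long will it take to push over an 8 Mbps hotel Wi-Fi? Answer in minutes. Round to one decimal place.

27 min = 1620 s
Audio: 152 kbps = 0.152 Mbps.
Total bitrate: 15.652 Mbps.
File: 15.652 Mbps × 1620 s = 25356.2 Mb.
With 4% container overhead: ×1.04. → 26370.5 Mb.
At 8 Mbps: 26370.5 / 8 = 3296.3 s ≈ 54.9 minutes.

54.9 minutes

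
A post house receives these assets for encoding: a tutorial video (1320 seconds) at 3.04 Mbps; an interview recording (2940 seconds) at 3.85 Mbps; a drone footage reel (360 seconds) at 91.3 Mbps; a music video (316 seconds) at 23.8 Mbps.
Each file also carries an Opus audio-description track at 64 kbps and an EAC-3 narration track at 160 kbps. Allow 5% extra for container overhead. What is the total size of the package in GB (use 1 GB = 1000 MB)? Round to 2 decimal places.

7.46 GB

Audio total: 64 + 160 = 224 kbps = 0.224 Mbps.
tutorial video: 3.264 Mbps × 1320 s × 1.05 = 4523.9 Mb
interview recording: 4.074 Mbps × 2940 s × 1.05 = 12576.4 Mb
drone footage reel: 91.524 Mbps × 360 s × 1.05 = 34596.1 Mb
music video: 24.024 Mbps × 316 s × 1.05 = 7971.2 Mb
Total: 59667.6 Mb = 7458.4 MB.
= 7.458 GB.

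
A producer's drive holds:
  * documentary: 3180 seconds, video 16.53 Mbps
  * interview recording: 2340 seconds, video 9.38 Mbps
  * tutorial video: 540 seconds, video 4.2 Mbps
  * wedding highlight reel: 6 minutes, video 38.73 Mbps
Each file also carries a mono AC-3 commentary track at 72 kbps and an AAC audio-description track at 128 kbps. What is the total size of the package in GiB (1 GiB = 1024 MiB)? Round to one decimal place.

Audio total: 72 + 128 = 200 kbps = 0.200 Mbps.
documentary: 16.730 Mbps × 3180 s = 53201.4 Mb
interview recording: 9.580 Mbps × 2340 s = 22417.2 Mb
tutorial video: 4.400 Mbps × 540 s = 2376.0 Mb
wedding highlight reel: 38.930 Mbps × 360 s = 14014.8 Mb
Total: 92009.4 Mb = 11501.2 MB.
= 10.71 GiB.

10.7 GiB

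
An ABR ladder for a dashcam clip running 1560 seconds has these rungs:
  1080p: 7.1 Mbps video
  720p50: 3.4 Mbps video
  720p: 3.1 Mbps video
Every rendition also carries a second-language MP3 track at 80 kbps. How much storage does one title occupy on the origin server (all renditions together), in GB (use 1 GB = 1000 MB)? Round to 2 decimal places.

Audio: 80 kbps = 0.080 Mbps.
Sum of rendition bitrates: (7.1+0.080) + (3.4+0.080) + (3.1+0.080) = 13.840 Mbps.
× 1560 s = 21,590 Mb = 2,699 MB = 2.699 GB.

2.70 GB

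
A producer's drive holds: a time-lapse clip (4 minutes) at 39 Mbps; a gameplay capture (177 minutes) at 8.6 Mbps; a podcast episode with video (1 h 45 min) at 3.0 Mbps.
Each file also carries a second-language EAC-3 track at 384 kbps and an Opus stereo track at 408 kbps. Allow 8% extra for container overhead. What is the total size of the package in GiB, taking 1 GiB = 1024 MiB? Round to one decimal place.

Audio total: 384 + 408 = 792 kbps = 0.792 Mbps.
time-lapse clip: 39.792 Mbps × 240 s × 1.08 = 10314.1 Mb
gameplay capture: 9.392 Mbps × 10620 s × 1.08 = 107722.5 Mb
podcast episode with video: 3.792 Mbps × 6300 s × 1.08 = 25800.8 Mb
Total: 143837.3 Mb = 17979.7 MB.
= 16.74 GiB.

16.7 GiB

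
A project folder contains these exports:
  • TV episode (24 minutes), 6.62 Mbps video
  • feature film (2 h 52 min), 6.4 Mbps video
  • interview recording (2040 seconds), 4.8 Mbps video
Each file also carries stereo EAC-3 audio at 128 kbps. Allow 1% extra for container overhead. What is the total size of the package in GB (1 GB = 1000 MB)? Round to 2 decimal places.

Audio: 128 kbps = 0.128 Mbps.
TV episode: 6.748 Mbps × 1440 s × 1.01 = 9814.3 Mb
feature film: 6.528 Mbps × 10320 s × 1.01 = 68042.6 Mb
interview recording: 4.928 Mbps × 2040 s × 1.01 = 10153.7 Mb
Total: 88010.6 Mb = 11001.3 MB.
= 11.00 GB.

11.00 GB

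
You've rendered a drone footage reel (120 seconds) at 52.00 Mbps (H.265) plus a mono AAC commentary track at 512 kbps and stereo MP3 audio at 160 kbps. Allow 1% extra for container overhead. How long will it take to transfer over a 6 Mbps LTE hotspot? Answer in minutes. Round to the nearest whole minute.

18 minutes

Audio total: 512 + 160 = 672 kbps = 0.672 Mbps.
Total bitrate: 52.672 Mbps.
File: 52.672 Mbps × 120 s = 6320.6 Mb.
With 1% container overhead: ×1.01. → 6383.8 Mb.
At 6 Mbps: 6383.8 / 6 = 1064.0 s ≈ 17.7 minutes.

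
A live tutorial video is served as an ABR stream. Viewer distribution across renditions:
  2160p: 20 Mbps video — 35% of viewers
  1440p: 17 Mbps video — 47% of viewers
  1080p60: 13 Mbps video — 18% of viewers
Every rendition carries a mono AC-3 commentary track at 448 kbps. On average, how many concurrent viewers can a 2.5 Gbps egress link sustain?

Audio: 448 kbps = 0.448 Mbps.
Average per-viewer bitrate: 0.35×20.448 + 0.47×17.448 + 0.18×13.448 = 17.778 Mbps.
2.5 Gbps = 2,500 Mbps; 2,500 / 17.778 = 140.62 → 140.

140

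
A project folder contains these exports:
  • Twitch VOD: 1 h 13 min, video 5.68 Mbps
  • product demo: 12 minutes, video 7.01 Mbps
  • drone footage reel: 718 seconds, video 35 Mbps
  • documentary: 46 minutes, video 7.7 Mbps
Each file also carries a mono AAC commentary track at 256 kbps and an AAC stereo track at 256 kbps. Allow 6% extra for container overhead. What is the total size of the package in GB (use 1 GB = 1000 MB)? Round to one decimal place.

Audio total: 256 + 256 = 512 kbps = 0.512 Mbps.
Twitch VOD: 6.192 Mbps × 4380 s × 1.06 = 28748.2 Mb
product demo: 7.522 Mbps × 720 s × 1.06 = 5740.8 Mb
drone footage reel: 35.512 Mbps × 718 s × 1.06 = 27027.5 Mb
documentary: 8.212 Mbps × 2760 s × 1.06 = 24025.0 Mb
Total: 85541.5 Mb = 10692.7 MB.
= 10.69 GB.

10.7 GB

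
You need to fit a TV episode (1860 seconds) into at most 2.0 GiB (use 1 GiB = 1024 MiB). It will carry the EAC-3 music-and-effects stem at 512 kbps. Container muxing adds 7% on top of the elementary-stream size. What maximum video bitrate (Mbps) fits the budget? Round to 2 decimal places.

8.12 Mbps

Budget: 2.0 GiB = 17179.9 Mb.
Stream payload after overhead: 17179.9 / 1.07 = 16056.0 Mb.
Total bitrate budget: 16056.0 Mb / 1860 s = 8.632 Mbps.
Audio: 512 kbps = 0.512 Mbps.
Video: 8.632 − 0.512 = 8.120 Mbps.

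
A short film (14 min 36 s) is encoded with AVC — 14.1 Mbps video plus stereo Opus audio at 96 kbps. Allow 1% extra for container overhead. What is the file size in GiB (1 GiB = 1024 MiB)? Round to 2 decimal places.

14 min 36 s = 876 s
Audio: 96 kbps = 0.096 Mbps.
Total bitrate: 14.1 + 0.096 = 14.196 Mbps.
Stream data: 14.196 Mbps × 876 s = 12435.7 Mb.
With 1% container overhead: ×1.01.
12,560 Mb = 1,570,006,620 bytes ÷ 1,073,741,824 = 1.462 GiB.

1.46 GiB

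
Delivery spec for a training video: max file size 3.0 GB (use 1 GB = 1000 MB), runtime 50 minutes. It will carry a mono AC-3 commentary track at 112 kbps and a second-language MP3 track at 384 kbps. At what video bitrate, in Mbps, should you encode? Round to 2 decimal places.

7.50 Mbps

Budget: 3.0 GB = 24000.0 Mb.
50 min = 3000 s
Total bitrate budget: 24000.0 Mb / 3000 s = 8.000 Mbps.
Audio total: 112 + 384 = 496 kbps = 0.496 Mbps.
Video: 8.000 − 0.496 = 7.504 Mbps.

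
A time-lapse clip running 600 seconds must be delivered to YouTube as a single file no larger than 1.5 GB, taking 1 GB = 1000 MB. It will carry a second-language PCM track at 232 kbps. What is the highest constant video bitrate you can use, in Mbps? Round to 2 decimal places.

19.77 Mbps

Budget: 1.5 GB = 12000.0 Mb.
Total bitrate budget: 12000.0 Mb / 600 s = 20.000 Mbps.
Audio: 232 kbps = 0.232 Mbps.
Video: 20.000 − 0.232 = 19.768 Mbps.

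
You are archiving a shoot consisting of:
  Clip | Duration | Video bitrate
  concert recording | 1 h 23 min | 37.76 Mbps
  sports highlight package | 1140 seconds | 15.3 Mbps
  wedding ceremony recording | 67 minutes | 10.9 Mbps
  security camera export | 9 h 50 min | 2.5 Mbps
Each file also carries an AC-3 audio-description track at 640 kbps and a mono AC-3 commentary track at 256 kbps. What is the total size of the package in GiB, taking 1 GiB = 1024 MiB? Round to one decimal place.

Audio total: 640 + 256 = 896 kbps = 0.896 Mbps.
concert recording: 38.656 Mbps × 4980 s = 192506.9 Mb
sports highlight package: 16.196 Mbps × 1140 s = 18463.4 Mb
wedding ceremony recording: 11.796 Mbps × 4020 s = 47419.9 Mb
security camera export: 3.396 Mbps × 35400 s = 120218.4 Mb
Total: 378608.6 Mb = 47326.1 MB.
= 44.08 GiB.

44.1 GiB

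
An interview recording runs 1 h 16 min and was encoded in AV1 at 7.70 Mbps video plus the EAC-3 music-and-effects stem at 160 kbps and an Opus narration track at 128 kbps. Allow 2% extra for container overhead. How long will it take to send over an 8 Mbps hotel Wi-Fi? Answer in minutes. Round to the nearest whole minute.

1 h 16 min = 76 min = 4560 s
Audio total: 160 + 128 = 288 kbps = 0.288 Mbps.
Total bitrate: 7.988 Mbps.
File: 7.988 Mbps × 4560 s = 36425.3 Mb.
With 2% container overhead: ×1.02. → 37153.8 Mb.
At 8 Mbps: 37153.8 / 8 = 4644.2 s ≈ 77.4 minutes.

77 minutes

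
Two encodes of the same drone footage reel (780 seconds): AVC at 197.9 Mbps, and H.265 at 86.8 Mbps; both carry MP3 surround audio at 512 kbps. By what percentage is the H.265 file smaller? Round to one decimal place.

56.0%

Audio: 512 kbps = 0.512 Mbps.
AVC: 198.412 Mbps × 780 s = 154761.4 Mb = 19.345 GB.
H.265: 87.312 Mbps × 780 s = 68103.4 Mb = 8.513 GB.
Reduction: (1 − 8.513/19.345) × 100 = 55.99%.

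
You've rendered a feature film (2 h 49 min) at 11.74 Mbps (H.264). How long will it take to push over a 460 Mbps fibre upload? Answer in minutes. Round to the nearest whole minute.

2 h 49 min = 169 min = 10140 s
File: 11.740 Mbps × 10140 s = 119043.6 Mb.
At 460 Mbps: 119043.6 / 460 = 258.8 s ≈ 4.31 minutes.

4 minutes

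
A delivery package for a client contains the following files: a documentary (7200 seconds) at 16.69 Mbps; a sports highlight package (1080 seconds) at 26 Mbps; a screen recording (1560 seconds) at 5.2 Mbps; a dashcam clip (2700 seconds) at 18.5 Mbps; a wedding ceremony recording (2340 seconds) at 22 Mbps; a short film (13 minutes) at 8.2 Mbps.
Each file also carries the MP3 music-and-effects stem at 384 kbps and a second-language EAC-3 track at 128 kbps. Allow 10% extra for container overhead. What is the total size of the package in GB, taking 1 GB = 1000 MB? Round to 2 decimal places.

Audio total: 384 + 128 = 512 kbps = 0.512 Mbps.
documentary: 17.202 Mbps × 7200 s × 1.10 = 136239.8 Mb
sports highlight package: 26.512 Mbps × 1080 s × 1.10 = 31496.3 Mb
screen recording: 5.712 Mbps × 1560 s × 1.10 = 9801.8 Mb
dashcam clip: 19.012 Mbps × 2700 s × 1.10 = 56465.6 Mb
wedding ceremony recording: 22.512 Mbps × 2340 s × 1.10 = 57945.9 Mb
short film: 8.712 Mbps × 780 s × 1.10 = 7474.9 Mb
Total: 299424.3 Mb = 37428.0 MB.
= 37.43 GB.

37.43 GB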